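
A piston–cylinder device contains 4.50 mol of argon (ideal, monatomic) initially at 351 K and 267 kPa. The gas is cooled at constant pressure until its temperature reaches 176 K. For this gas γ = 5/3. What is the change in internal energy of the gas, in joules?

-9820 J

V₁ = nRT₁/P₁ = 4.50×8.314×351/267 = 49.2 L.
Isobaric: P stays 267 kPa; V/T = const ⇒ T₂ = 176 K, V₂ = 24.7 L.
For an ideal gas ΔU = nCvΔT with Cv = (3/2)R = 12.5 J/(mol·K).
ΔU = 4.50×12.5×(176−351) = -9820 J.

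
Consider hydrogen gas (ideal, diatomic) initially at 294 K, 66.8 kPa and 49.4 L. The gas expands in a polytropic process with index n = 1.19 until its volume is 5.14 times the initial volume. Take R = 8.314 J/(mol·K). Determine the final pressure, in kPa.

Polytropic n=1.19: T₂ = T₁(V₁/V₂)^(n−1) = 294×(0.195)^0.19 = 215 K; P₂ = P₁(V₁/V₂)^n = 9.52 kPa.

9.52 kPa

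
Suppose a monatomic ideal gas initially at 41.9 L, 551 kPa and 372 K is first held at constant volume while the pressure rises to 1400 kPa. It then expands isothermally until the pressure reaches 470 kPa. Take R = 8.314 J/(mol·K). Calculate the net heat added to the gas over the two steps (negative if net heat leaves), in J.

117000 J

n = P₁V₁/(RT₁) = 551×41.9/(8.314×372) = 7.46 mol.
Step 1 — Isochoric: V stays 41.9 L; P/T = const ⇒ T₂ = 945 K, P₂ = 1400 kPa.
W = 0 (no volume change).
ΔU = nCvΔT = 7.46×12.5×(945−372) = 53400 J.
Q = ΔU = 53400 J.
State after step 1: P = 1400 kPa, V = 41.9 L, T = 945 K.
Step 2 — Isothermal: T stays 945 K; PV = const ⇒ V₂ = 125 L, P₂ = 470 kPa.
ΔU = 0 (ideal gas, T constant).
W = nRT ln(V₂/V₁) = 7.46×8.314×945×ln(2.98) = 64000 J.
Q = ΔU + W = 64000 J.
Net over both steps: W = 64000 J, Q = 117000 J, ΔU = 53400 J.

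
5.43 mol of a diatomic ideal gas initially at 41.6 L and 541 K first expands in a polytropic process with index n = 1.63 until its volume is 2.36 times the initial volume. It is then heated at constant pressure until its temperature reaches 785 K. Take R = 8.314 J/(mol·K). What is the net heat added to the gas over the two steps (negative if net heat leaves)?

P₁ = nRT₁/V₁ = 5.43×8.314×541/41.6 = 587 kPa.
Step 1 — Polytropic n=1.63: T₂ = T₁(V₁/V₂)^(n−1) = 541×(0.424)^0.63 = 315 K; P₂ = P₁(V₁/V₂)^n = 145 kPa.
W = (P₁V₁−P₂V₂)/(n−1) = (587×41.6−145×98.2)/0.63 = 16200 J.
ΔU = nCvΔT = 5.43×20.8×(315−541) = -25500 J.
Q = ΔU + W = -9310 J.
State after step 1: P = 145 kPa, V = 98.2 L, T = 315 K.
Step 2 — Isobaric: P stays 145 kPa; V/T = const ⇒ T₂ = 785 K, V₂ = 245 L.
W = PΔV = 145×(245−98.2) kPa·L = 21200 J.
ΔU = nCvΔT = 5.43×20.8×(785−315) = 53000 J.
Q = ΔU + W = nCpΔT = 74300 J.
Net over both steps: W = 37400 J, Q = 65000 J, ΔU = 27500 J.

65000 J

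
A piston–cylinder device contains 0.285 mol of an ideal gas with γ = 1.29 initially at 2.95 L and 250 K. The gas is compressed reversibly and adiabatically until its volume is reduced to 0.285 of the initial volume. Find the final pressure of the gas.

1010 kPa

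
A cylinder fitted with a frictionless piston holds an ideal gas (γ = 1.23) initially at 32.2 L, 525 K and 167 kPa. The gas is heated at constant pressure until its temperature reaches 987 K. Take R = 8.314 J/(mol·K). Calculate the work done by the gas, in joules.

4730 J

n = P₁V₁/(RT₁) = 167×32.2/(8.314×525) = 1.23 mol.
Isobaric: P stays 167 kPa; V/T = const ⇒ T₂ = 987 K, V₂ = 60.5 L.
W = PΔV = 167×(60.5−32.2) kPa·L = 4730 J.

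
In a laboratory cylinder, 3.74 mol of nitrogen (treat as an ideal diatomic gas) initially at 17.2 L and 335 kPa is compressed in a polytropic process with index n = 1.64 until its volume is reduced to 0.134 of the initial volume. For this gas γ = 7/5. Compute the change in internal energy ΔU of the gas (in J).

T₁ = P₁V₁/(nR) = 335×17.2/(3.74×8.314) = 185 K.
Polytropic n=1.64: T₂ = T₁(V₁/V₂)^(n−1) = 185×(7.46)^0.64 = 671 K; P₂ = P₁(V₁/V₂)^n = 9050 kPa.
For an ideal gas ΔU = nCvΔT with Cv = (5/2)R = 20.8 J/(mol·K).
ΔU = 3.74×20.8×(671−185) = 37700 J.

37700 J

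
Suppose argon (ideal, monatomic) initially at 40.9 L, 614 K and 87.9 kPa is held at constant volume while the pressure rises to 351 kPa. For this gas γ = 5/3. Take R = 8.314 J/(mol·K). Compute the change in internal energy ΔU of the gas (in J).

n = P₁V₁/(RT₁) = 87.9×40.9/(8.314×614) = 0.704 mol.
Isochoric: V stays 40.9 L; P/T = const ⇒ T₂ = 2450 K, P₂ = 351 kPa.
For an ideal gas ΔU = nCvΔT with Cv = (3/2)R = 12.5 J/(mol·K).
ΔU = 0.704×12.5×(2450−614) = 16100 J.

16100 J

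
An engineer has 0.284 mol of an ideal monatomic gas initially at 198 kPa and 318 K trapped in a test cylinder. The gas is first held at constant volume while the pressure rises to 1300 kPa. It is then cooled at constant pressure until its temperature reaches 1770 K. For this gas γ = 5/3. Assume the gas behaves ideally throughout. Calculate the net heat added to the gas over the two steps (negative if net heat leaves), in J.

4390 J

V₁ = nRT₁/P₁ = 0.284×8.314×318/198 = 3.79 L.
Step 1 — Isochoric: V stays 3.79 L; P/T = const ⇒ T₂ = 2090 K, P₂ = 1300 kPa.
W = 0 (no volume change).
ΔU = nCvΔT = 0.284×12.5×(2090−318) = 6270 J.
Q = ΔU = 6270 J.
State after step 1: P = 1300 kPa, V = 3.79 L, T = 2090 K.
Step 2 — Isobaric: P stays 1300 kPa; V/T = const ⇒ T₂ = 1770 K, V₂ = 3.21 L.
W = PΔV = 1300×(3.21−3.79) kPa·L = -751 J.
ΔU = nCvΔT = 0.284×12.5×(1770−2090) = -1130 J.
Q = ΔU + W = nCpΔT = -1880 J.
Net over both steps: W = -751 J, Q = 4390 J, ΔU = 5140 J.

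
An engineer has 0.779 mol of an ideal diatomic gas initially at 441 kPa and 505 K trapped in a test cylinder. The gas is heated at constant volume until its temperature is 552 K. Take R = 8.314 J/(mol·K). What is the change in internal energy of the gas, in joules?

761 J

V₁ = nRT₁/P₁ = 0.779×8.314×505/441 = 7.42 L.
Isochoric: V stays 7.42 L; P/T = const ⇒ T₂ = 552 K, P₂ = 482 kPa.
For an ideal gas ΔU = nCvΔT with Cv = (5/2)R = 20.8 J/(mol·K).
ΔU = 0.779×20.8×(552−505) = 761 J.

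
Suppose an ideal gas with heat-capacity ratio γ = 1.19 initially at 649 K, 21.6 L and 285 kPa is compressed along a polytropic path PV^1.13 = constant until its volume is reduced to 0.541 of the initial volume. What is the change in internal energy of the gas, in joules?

2690 J

n = P₁V₁/(RT₁) = 285×21.6/(8.314×649) = 1.14 mol.
Polytropic n=1.13: T₂ = T₁(V₁/V₂)^(n−1) = 649×(1.85)^0.13 = 703 K; P₂ = P₁(V₁/V₂)^n = 571 kPa.
For an ideal gas ΔU = nCvΔT with Cv = R/(γ−1) = 43.8 J/(mol·K).
ΔU = 1.14×43.8×(703−649) = 2690 J.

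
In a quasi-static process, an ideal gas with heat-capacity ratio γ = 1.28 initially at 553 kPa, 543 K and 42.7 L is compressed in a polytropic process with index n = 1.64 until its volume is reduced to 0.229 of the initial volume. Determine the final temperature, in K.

Polytropic n=1.64: T₂ = T₁(V₁/V₂)^(n−1) = 543×(4.37)^0.64 = 1390 K; P₂ = P₁(V₁/V₂)^n = 6200 kPa.

1390 K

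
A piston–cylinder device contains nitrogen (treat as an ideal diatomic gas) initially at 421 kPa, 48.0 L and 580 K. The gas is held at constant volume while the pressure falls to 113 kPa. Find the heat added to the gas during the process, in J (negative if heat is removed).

n = P₁V₁/(RT₁) = 421×48.0/(8.314×580) = 4.19 mol.
Isochoric: V stays 48.0 L; P/T = const ⇒ T₂ = 156 K, P₂ = 113 kPa.
W = 0 (no volume change).
ΔU = nCvΔT = 4.19×20.8×(156−580) = -37000 J.
Q = ΔU = -37000 J.

-37000 J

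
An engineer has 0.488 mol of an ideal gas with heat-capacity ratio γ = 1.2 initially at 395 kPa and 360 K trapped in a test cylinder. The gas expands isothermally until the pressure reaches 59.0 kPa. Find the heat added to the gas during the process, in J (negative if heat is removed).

2780 J

V₁ = nRT₁/P₁ = 0.488×8.314×360/395 = 3.70 L.
Isothermal: T stays 360 K; PV = const ⇒ V₂ = 24.8 L, P₂ = 59.0 kPa.
ΔU = 0 (ideal gas, T constant).
W = nRT ln(V₂/V₁) = 0.488×8.314×360×ln(6.69) = 2780 J.
Q = ΔU + W = 2780 J.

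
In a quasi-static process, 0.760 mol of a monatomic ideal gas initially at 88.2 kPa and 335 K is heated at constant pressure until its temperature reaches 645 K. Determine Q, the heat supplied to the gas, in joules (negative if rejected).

V₁ = nRT₁/P₁ = 0.760×8.314×335/88.2 = 24.0 L.
Isobaric: P stays 88.2 kPa; V/T = const ⇒ T₂ = 645 K, V₂ = 46.2 L.
W = PΔV = 88.2×(46.2−24.0) kPa·L = 1960 J.
ΔU = nCvΔT = 0.760×12.5×(645−335) = 2940 J.
Q = ΔU + W = nCpΔT = 4900 J.

4900 J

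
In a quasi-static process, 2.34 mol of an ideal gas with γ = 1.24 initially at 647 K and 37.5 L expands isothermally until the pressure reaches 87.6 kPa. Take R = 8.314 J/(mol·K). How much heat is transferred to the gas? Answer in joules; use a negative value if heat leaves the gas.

P₁ = nRT₁/V₁ = 2.34×8.314×647/37.5 = 336 kPa.
Isothermal: T stays 647 K; PV = const ⇒ V₂ = 144 L, P₂ = 87.6 kPa.
ΔU = 0 (ideal gas, T constant).
W = nRT ln(V₂/V₁) = 2.34×8.314×647×ln(3.83) = 16900 J.
Q = ΔU + W = 16900 J.

16900 J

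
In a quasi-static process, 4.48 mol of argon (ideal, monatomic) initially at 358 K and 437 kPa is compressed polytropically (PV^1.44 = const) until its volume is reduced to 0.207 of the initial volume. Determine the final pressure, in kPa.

V₁ = nRT₁/P₁ = 4.48×8.314×358/437 = 30.5 L.
Polytropic n=1.44: T₂ = T₁(V₁/V₂)^(n−1) = 358×(4.83)^0.44 = 716 K; P₂ = P₁(V₁/V₂)^n = 4220 kPa.

4220 kPa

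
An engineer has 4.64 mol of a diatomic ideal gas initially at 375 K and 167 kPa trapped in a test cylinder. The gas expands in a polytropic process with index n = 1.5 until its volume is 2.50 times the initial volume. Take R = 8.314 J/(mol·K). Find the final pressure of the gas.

42.2 kPa

V₁ = nRT₁/P₁ = 4.64×8.314×375/167 = 86.6 L.
Polytropic n=1.5: T₂ = T₁(V₁/V₂)^(n−1) = 375×(0.400)^0.50 = 237 K; P₂ = P₁(V₁/V₂)^n = 42.2 kPa.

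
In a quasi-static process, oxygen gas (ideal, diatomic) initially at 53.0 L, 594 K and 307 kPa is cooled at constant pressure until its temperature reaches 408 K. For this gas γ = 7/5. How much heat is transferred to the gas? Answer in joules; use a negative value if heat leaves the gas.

n = P₁V₁/(RT₁) = 307×53.0/(8.314×594) = 3.29 mol.
Isobaric: P stays 307 kPa; V/T = const ⇒ T₂ = 408 K, V₂ = 36.4 L.
W = PΔV = 307×(36.4−53.0) kPa·L = -5090 J.
ΔU = nCvΔT = 3.29×20.8×(408−594) = -12700 J.
Q = ΔU + W = nCpΔT = -17800 J.

-17800 J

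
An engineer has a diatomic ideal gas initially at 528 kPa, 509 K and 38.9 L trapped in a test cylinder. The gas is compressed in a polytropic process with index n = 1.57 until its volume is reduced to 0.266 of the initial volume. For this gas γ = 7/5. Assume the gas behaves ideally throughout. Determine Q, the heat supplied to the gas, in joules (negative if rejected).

n = P₁V₁/(RT₁) = 528×38.9/(8.314×509) = 4.85 mol.
Polytropic n=1.57: T₂ = T₁(V₁/V₂)^(n−1) = 509×(3.76)^0.57 = 1080 K; P₂ = P₁(V₁/V₂)^n = 4220 kPa.
W = (P₁V₁−P₂V₂)/(n−1) = (528×38.9−4220×10.3)/0.57 = -40600 J.
ΔU = nCvΔT = 4.85×20.8×(1080−509) = 57900 J.
Q = ΔU + W = 17300 J.

17300 J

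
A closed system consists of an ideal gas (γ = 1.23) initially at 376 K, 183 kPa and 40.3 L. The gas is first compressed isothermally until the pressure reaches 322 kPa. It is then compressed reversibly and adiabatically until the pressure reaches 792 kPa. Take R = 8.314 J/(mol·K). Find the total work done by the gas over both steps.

-10000 J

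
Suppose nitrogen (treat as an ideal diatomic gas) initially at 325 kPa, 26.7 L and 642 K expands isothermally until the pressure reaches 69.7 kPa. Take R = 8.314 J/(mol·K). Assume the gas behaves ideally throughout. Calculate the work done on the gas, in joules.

-13400 J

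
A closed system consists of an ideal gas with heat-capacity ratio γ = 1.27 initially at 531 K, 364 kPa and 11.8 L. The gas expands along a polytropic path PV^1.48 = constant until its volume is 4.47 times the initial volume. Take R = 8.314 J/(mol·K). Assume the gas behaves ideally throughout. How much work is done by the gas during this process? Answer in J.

4590 J

n = P₁V₁/(RT₁) = 364×11.8/(8.314×531) = 0.973 mol.
Polytropic n=1.48: T₂ = T₁(V₁/V₂)^(n−1) = 531×(0.224)^0.48 = 259 K; P₂ = P₁(V₁/V₂)^n = 39.7 kPa.
W = (P₁V₁−P₂V₂)/(n−1) = (364×11.8−39.7×52.7)/0.48 = 4590 J.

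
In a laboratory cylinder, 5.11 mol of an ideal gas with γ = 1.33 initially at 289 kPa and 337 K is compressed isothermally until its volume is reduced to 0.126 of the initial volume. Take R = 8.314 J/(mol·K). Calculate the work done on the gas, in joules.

V₁ = nRT₁/P₁ = 5.11×8.314×337/289 = 49.5 L.
Isothermal: T stays 337 K; PV = const ⇒ V₂ = 6.24 L, P₂ = 2290 kPa.
W = nRT ln(V₂/V₁) = 5.11×8.314×337×ln(0.126) = -29700 J.
Work done on the gas = −W_by = 29700 J.

29700 J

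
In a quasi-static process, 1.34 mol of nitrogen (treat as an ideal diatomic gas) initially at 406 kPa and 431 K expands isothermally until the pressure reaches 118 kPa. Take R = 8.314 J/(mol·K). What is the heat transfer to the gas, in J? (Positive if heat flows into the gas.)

5930 J

V₁ = nRT₁/P₁ = 1.34×8.314×431/406 = 11.8 L.
Isothermal: T stays 431 K; PV = const ⇒ V₂ = 40.7 L, P₂ = 118 kPa.
ΔU = 0 (ideal gas, T constant).
W = nRT ln(V₂/V₁) = 1.34×8.314×431×ln(3.44) = 5930 J.
Q = ΔU + W = 5930 J.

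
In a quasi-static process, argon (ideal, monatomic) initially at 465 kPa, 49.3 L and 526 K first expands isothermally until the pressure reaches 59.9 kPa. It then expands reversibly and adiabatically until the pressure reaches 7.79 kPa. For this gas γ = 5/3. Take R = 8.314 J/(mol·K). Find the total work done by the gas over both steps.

n = P₁V₁/(RT₁) = 465×49.3/(8.314×526) = 5.24 mol.
Step 1 — Isothermal: T stays 526 K; PV = const ⇒ V₂ = 383 L, P₂ = 59.9 kPa.
ΔU = 0 (ideal gas, T constant).
W = nRT ln(V₂/V₁) = 5.24×8.314×526×ln(7.76) = 47000 J.
Q = ΔU + W = 47000 J.
State after step 1: P = 59.9 kPa, V = 383 L, T = 526 K.
Step 2 — Adiabatic: T₂/T₁ = (P₂/P₁)^((γ−1)/γ) ⇒ T₂ = 526×(0.130)^0.400 = 233 K; V₂ = 1300 L.
ΔU = nCvΔT = 5.24×12.5×(233−526) = -19200 J.
Q = 0 for an adiabatic process, so W = −ΔU = 19200 J.
Net over both steps: W = 66200 J, Q = 47000 J, ΔU = -19200 J.

66200 J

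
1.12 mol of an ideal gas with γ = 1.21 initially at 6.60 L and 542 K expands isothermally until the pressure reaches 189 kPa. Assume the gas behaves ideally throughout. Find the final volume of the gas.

26.7 L

P₁ = nRT₁/V₁ = 1.12×8.314×542/6.60 = 765 kPa.
Isothermal: T stays 542 K; PV = const ⇒ V₂ = 26.7 L, P₂ = 189 kPa.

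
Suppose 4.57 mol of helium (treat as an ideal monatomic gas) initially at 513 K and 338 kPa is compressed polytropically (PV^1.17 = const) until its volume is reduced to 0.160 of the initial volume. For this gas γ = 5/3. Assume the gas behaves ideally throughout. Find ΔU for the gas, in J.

10700 J

V₁ = nRT₁/P₁ = 4.57×8.314×513/338 = 57.7 L.
Polytropic n=1.17: T₂ = T₁(V₁/V₂)^(n−1) = 513×(6.25)^0.17 = 701 K; P₂ = P₁(V₁/V₂)^n = 2880 kPa.
For an ideal gas ΔU = nCvΔT with Cv = (3/2)R = 12.5 J/(mol·K).
ΔU = 4.57×12.5×(701−513) = 10700 J.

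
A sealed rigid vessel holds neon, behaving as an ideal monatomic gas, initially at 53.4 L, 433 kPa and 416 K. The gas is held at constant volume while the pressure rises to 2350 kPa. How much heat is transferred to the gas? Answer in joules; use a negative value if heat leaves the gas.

154000 J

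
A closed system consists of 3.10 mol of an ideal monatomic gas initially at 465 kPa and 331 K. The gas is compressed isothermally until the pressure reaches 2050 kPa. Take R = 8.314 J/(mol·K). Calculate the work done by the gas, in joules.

-12700 J

V₁ = nRT₁/P₁ = 3.10×8.314×331/465 = 18.3 L.
Isothermal: T stays 331 K; PV = const ⇒ V₂ = 4.16 L, P₂ = 2050 kPa.
W = nRT ln(V₂/V₁) = 3.10×8.314×331×ln(0.227) = -12700 J.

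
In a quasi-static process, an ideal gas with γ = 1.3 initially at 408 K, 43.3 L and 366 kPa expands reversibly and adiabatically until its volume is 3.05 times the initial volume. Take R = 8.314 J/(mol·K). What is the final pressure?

85.9 kPa

Adiabatic: TV^(γ−1) = const ⇒ T₂ = 408×(0.328)^0.300 = 292 K; PV^γ = const ⇒ P₂ = 85.9 kPa.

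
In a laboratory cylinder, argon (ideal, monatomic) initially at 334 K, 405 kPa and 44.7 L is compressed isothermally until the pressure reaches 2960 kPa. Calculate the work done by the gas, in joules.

-36000 J

n = P₁V₁/(RT₁) = 405×44.7/(8.314×334) = 6.52 mol.
Isothermal: T stays 334 K; PV = const ⇒ V₂ = 6.12 L, P₂ = 2960 kPa.
W = nRT ln(V₂/V₁) = 6.52×8.314×334×ln(0.137) = -36000 J.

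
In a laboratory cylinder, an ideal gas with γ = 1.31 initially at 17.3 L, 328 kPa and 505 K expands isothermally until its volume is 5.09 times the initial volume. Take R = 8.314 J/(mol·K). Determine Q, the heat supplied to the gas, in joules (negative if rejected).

9230 J

n = P₁V₁/(RT₁) = 328×17.3/(8.314×505) = 1.35 mol.
Isothermal: T stays 505 K; PV = const ⇒ V₂ = 88.1 L, P₂ = 64.4 kPa.
ΔU = 0 (ideal gas, T constant).
W = nRT ln(V₂/V₁) = 1.35×8.314×505×ln(5.09) = 9230 J.
Q = ΔU + W = 9230 J.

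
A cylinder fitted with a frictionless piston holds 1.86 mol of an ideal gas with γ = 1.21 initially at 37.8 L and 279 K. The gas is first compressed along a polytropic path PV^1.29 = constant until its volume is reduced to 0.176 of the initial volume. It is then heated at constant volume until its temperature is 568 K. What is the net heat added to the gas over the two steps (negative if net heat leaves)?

P₁ = nRT₁/V₁ = 1.86×8.314×279/37.8 = 114 kPa.
Step 1 — Polytropic n=1.29: T₂ = T₁(V₁/V₂)^(n−1) = 279×(5.68)^0.29 = 462 K; P₂ = P₁(V₁/V₂)^n = 1070 kPa.
W = (P₁V₁−P₂V₂)/(n−1) = (114×37.8−1070×6.65)/0.29 = -9740 J.
ΔU = nCvΔT = 1.86×39.6×(462−279) = 13500 J.
Q = ΔU + W = 3710 J.
State after step 1: P = 1070 kPa, V = 6.65 L, T = 462 K.
Step 2 — Isochoric: V stays 6.65 L; P/T = const ⇒ T₂ = 568 K, P₂ = 1320 kPa.
W = 0 (no volume change).
ΔU = nCvΔT = 1.86×39.6×(568−462) = 7820 J.
Q = ΔU = 7820 J.
Net over both steps: W = -9740 J, Q = 11500 J, ΔU = 21300 J.

11500 J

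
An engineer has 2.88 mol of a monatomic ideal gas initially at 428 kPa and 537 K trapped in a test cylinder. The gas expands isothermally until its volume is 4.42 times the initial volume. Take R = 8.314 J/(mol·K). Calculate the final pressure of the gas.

V₁ = nRT₁/P₁ = 2.88×8.314×537/428 = 30.0 L.
Isothermal: T stays 537 K; PV = const ⇒ V₂ = 133 L, P₂ = 96.8 kPa.

96.8 kPa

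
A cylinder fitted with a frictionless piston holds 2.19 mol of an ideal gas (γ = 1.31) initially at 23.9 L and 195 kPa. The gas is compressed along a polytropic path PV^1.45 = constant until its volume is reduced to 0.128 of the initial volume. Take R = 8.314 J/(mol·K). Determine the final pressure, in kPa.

T₁ = P₁V₁/(nR) = 195×23.9/(2.19×8.314) = 256 K.
Polytropic n=1.45: T₂ = T₁(V₁/V₂)^(n−1) = 256×(7.81)^0.45 = 646 K; P₂ = P₁(V₁/V₂)^n = 3840 kPa.

3840 kPa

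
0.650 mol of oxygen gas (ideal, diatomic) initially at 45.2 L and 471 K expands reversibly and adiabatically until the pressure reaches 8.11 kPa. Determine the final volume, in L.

180 L

P₁ = nRT₁/V₁ = 0.650×8.314×471/45.2 = 56.3 kPa.
Adiabatic: T₂/T₁ = (P₂/P₁)^((γ−1)/γ) ⇒ T₂ = 471×(0.144)^0.286 = 271 K; V₂ = 180 L.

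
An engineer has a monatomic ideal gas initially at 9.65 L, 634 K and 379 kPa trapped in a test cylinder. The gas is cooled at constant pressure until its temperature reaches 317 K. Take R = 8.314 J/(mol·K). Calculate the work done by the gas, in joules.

n = P₁V₁/(RT₁) = 379×9.65/(8.314×634) = 0.694 mol.
Isobaric: P stays 379 kPa; V/T = const ⇒ T₂ = 317 K, V₂ = 4.83 L.
W = PΔV = 379×(4.83−9.65) kPa·L = -1830 J.

-1830 J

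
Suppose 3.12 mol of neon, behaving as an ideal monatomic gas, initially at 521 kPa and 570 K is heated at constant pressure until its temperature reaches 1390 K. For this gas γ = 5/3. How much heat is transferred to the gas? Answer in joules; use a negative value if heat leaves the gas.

V₁ = nRT₁/P₁ = 3.12×8.314×570/521 = 28.4 L.
Isobaric: P stays 521 kPa; V/T = const ⇒ T₂ = 1390 K, V₂ = 69.2 L.
W = PΔV = 521×(69.2−28.4) kPa·L = 21300 J.
ΔU = nCvΔT = 3.12×12.5×(1390−570) = 31900 J.
Q = ΔU + W = nCpΔT = 53200 J.

53200 J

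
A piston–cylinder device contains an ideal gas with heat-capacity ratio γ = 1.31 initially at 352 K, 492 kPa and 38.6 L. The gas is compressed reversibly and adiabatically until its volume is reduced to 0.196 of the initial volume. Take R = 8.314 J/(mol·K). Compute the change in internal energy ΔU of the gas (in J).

n = P₁V₁/(RT₁) = 492×38.6/(8.314×352) = 6.49 mol.
Adiabatic: TV^(γ−1) = const ⇒ T₂ = 352×(5.10)^0.310 = 583 K; PV^γ = const ⇒ P₂ = 4160 kPa.
For an ideal gas ΔU = nCvΔT with Cv = R/(γ−1) = 26.8 J/(mol·K).
ΔU = 6.49×26.8×(583−352) = 40300 J.

40300 J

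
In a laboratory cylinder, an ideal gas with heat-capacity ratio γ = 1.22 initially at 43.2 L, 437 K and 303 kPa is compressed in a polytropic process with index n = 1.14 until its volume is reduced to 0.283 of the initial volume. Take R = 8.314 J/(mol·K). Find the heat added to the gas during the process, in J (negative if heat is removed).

-6570 J

n = P₁V₁/(RT₁) = 303×43.2/(8.314×437) = 3.60 mol.
Polytropic n=1.14: T₂ = T₁(V₁/V₂)^(n−1) = 437×(3.53)^0.14 = 521 K; P₂ = P₁(V₁/V₂)^n = 1280 kPa.
W = (P₁V₁−P₂V₂)/(n−1) = (303×43.2−1280×12.2)/0.14 = -18100 J.
ΔU = nCvΔT = 3.60×37.8×(521−437) = 11500 J.
Q = ΔU + W = -6570 J.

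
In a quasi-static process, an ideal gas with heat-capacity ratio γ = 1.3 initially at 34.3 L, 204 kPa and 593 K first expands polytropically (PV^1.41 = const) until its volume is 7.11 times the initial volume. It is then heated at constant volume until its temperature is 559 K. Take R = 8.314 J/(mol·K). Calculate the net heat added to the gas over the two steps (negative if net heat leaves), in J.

n = P₁V₁/(RT₁) = 204×34.3/(8.314×593) = 1.42 mol.
Step 1 — Polytropic n=1.41: T₂ = T₁(V₁/V₂)^(n−1) = 593×(0.141)^0.41 = 265 K; P₂ = P₁(V₁/V₂)^n = 12.8 kPa.
W = (P₁V₁−P₂V₂)/(n−1) = (204×34.3−12.8×244)/0.41 = 9430 J.
ΔU = nCvΔT = 1.42×27.7×(265−593) = -12900 J.
Q = ΔU + W = -3460 J.
State after step 1: P = 12.8 kPa, V = 244 L, T = 265 K.
Step 2 — Isochoric: V stays 244 L; P/T = const ⇒ T₂ = 559 K, P₂ = 27.0 kPa.
W = 0 (no volume change).
ΔU = nCvΔT = 1.42×27.7×(559−265) = 11600 J.
Q = ΔU = 11600 J.
Net over both steps: W = 9430 J, Q = 8090 J, ΔU = -1340 J.

8090 J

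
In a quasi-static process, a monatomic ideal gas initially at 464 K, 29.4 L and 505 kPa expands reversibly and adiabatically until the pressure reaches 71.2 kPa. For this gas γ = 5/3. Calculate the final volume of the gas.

95.2 L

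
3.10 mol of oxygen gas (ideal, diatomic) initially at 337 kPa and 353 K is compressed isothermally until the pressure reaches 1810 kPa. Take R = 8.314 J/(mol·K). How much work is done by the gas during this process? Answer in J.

-15300 J

V₁ = nRT₁/P₁ = 3.10×8.314×353/337 = 27.0 L.
Isothermal: T stays 353 K; PV = const ⇒ V₂ = 5.03 L, P₂ = 1810 kPa.
W = nRT ln(V₂/V₁) = 3.10×8.314×353×ln(0.186) = -15300 J.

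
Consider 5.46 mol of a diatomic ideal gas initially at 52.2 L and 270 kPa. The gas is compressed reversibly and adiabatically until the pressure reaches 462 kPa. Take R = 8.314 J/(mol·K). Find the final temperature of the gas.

362 K

T₁ = P₁V₁/(nR) = 270×52.2/(5.46×8.314) = 310 K.
Adiabatic: T₂/T₁ = (P₂/P₁)^((γ−1)/γ) ⇒ T₂ = 310×(1.71)^0.286 = 362 K; V₂ = 35.6 L.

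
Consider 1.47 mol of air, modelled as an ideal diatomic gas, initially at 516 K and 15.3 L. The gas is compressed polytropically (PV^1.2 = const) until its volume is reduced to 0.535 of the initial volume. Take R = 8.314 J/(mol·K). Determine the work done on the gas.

P₁ = nRT₁/V₁ = 1.47×8.314×516/15.3 = 412 kPa.
Polytropic n=1.2: T₂ = T₁(V₁/V₂)^(n−1) = 516×(1.87)^0.20 = 585 K; P₂ = P₁(V₁/V₂)^n = 873 kPa.
W = (P₁V₁−P₂V₂)/(n−1) = (412×15.3−873×8.19)/0.20 = -4200 J.
Work done on the gas = −W_by = 4200 J.

4200 J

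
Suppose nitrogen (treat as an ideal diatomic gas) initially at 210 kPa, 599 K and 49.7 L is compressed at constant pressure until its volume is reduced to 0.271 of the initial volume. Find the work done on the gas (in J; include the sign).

7610 J

n = P₁V₁/(RT₁) = 210×49.7/(8.314×599) = 2.10 mol.
Isobaric: P stays 210 kPa; V/T = const ⇒ T₂ = 162 K, V₂ = 13.5 L.
W = PΔV = 210×(13.5−49.7) kPa·L = -7610 J.
Work done on the gas = −W_by = 7610 J.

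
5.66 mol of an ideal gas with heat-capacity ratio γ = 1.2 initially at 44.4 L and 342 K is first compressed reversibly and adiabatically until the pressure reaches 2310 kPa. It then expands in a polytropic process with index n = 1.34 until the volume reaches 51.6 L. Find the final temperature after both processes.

P₁ = nRT₁/V₁ = 5.66×8.314×342/44.4 = 362 kPa.
Step 1 — Adiabatic: T₂/T₁ = (P₂/P₁)^((γ−1)/γ) ⇒ T₂ = 342×(6.37)^0.167 = 466 K; V₂ = 9.49 L.
ΔU = nCvΔT = 5.66×41.6×(466−342) = 29100 J.
Q = 0 for an adiabatic process, so W = −ΔU = -29100 J.
State after step 1: P = 2310 kPa, V = 9.49 L, T = 466 K.
Step 2 — Polytropic n=1.34: T₂ = T₁(V₁/V₂)^(n−1) = 466×(0.184)^0.34 = 262 K; P₂ = P₁(V₁/V₂)^n = 239 kPa.
W = (P₁V₁−P₂V₂)/(n−1) = (2310×9.49−239×51.6)/0.34 = 28200 J.
ΔU = nCvΔT = 5.66×41.6×(262−466) = -48000 J.
Q = ΔU + W = -19800 J.
Net over both steps: W = -884 J, Q = -19800 J, ΔU = -18900 J.

262 K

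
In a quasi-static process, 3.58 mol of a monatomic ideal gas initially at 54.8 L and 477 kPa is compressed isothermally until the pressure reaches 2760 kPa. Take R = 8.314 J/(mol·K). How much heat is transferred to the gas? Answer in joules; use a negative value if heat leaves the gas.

-45900 J

T₁ = P₁V₁/(nR) = 477×54.8/(3.58×8.314) = 878 K.
Isothermal: T stays 878 K; PV = const ⇒ V₂ = 9.47 L, P₂ = 2760 kPa.
ΔU = 0 (ideal gas, T constant).
W = nRT ln(V₂/V₁) = 3.58×8.314×878×ln(0.173) = -45900 J.
Q = ΔU + W = -45900 J.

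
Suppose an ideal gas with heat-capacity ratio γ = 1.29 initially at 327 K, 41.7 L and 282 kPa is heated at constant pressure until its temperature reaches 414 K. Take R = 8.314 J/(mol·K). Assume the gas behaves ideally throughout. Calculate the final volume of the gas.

52.8 L

Isobaric: P stays 282 kPa; V/T = const ⇒ T₂ = 414 K, V₂ = 52.8 L.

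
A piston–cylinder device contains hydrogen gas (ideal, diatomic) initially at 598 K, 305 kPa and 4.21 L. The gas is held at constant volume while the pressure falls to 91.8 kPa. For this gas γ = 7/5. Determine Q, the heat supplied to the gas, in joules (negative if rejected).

-2240 J

n = P₁V₁/(RT₁) = 305×4.21/(8.314×598) = 0.258 mol.
Isochoric: V stays 4.21 L; P/T = const ⇒ T₂ = 180 K, P₂ = 91.8 kPa.
W = 0 (no volume change).
ΔU = nCvΔT = 0.258×20.8×(180−598) = -2240 J.
Q = ΔU = -2240 J.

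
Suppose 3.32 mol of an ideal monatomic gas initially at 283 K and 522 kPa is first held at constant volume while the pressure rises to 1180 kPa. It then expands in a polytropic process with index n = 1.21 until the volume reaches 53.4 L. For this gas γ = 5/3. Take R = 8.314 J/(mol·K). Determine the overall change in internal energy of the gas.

V₁ = nRT₁/P₁ = 3.32×8.314×283/522 = 15.0 L.
Step 1 — Isochoric: V stays 15.0 L; P/T = const ⇒ T₂ = 640 K, P₂ = 1180 kPa.
W = 0 (no volume change).
ΔU = nCvΔT = 3.32×12.5×(640−283) = 14800 J.
Q = ΔU = 14800 J.
State after step 1: P = 1180 kPa, V = 15.0 L, T = 640 K.
Step 2 — Polytropic n=1.21: T₂ = T₁(V₁/V₂)^(n−1) = 640×(0.280)^0.21 = 490 K; P₂ = P₁(V₁/V₂)^n = 253 kPa.
W = (P₁V₁−P₂V₂)/(n−1) = (1180×15.0−253×53.4)/0.21 = 19700 J.
ΔU = nCvΔT = 3.32×12.5×(490−640) = -6210 J.
Q = ΔU + W = 13500 J.
Net over both steps: W = 19700 J, Q = 28300 J, ΔU = 8560 J.

8560 J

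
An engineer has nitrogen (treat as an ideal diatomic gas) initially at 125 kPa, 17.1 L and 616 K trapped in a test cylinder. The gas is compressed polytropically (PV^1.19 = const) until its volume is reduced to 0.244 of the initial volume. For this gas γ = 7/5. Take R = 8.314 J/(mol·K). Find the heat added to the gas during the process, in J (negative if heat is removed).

-1820 J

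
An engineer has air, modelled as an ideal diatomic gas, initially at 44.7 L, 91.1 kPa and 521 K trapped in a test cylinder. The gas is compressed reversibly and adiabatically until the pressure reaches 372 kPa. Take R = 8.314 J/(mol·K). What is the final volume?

Adiabatic: T₂/T₁ = (P₂/P₁)^((γ−1)/γ) ⇒ T₂ = 521×(4.08)^0.286 = 779 K; V₂ = 16.4 L.

16.4 L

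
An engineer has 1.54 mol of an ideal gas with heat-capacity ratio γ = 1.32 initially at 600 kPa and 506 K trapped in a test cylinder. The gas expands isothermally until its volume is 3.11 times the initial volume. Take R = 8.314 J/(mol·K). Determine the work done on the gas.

V₁ = nRT₁/P₁ = 1.54×8.314×506/600 = 10.8 L.
Isothermal: T stays 506 K; PV = const ⇒ V₂ = 33.6 L, P₂ = 193 kPa.
W = nRT ln(V₂/V₁) = 1.54×8.314×506×ln(3.11) = 7350 J.
Work done on the gas = −W_by = -7350 J.

-7350 J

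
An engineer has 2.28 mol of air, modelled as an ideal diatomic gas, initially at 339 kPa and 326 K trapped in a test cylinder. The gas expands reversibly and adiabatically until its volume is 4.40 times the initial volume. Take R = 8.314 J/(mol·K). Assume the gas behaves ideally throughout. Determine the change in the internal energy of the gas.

V₁ = nRT₁/P₁ = 2.28×8.314×326/339 = 18.2 L.
Adiabatic: TV^(γ−1) = const ⇒ T₂ = 326×(0.227)^0.400 = 180 K; PV^γ = const ⇒ P₂ = 42.6 kPa.
For an ideal gas ΔU = nCvΔT with Cv = (5/2)R = 20.8 J/(mol·K).
ΔU = 2.28×20.8×(180−326) = -6910 J.

-6910 J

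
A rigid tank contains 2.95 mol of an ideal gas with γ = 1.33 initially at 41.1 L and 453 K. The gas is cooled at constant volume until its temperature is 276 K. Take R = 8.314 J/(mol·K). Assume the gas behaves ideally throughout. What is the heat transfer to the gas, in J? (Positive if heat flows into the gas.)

-13200 J

P₁ = nRT₁/V₁ = 2.95×8.314×453/41.1 = 270 kPa.
Isochoric: V stays 41.1 L; P/T = const ⇒ T₂ = 276 K, P₂ = 165 kPa.
W = 0 (no volume change).
ΔU = nCvΔT = 2.95×25.2×(276−453) = -13200 J.
Q = ΔU = -13200 J.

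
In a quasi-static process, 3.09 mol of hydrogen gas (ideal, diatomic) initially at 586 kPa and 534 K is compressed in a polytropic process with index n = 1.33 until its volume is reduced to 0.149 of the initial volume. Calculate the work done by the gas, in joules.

V₁ = nRT₁/P₁ = 3.09×8.314×534/586 = 23.4 L.
Polytropic n=1.33: T₂ = T₁(V₁/V₂)^(n−1) = 534×(6.71)^0.33 = 1000 K; P₂ = P₁(V₁/V₂)^n = 7370 kPa.
W = (P₁V₁−P₂V₂)/(n−1) = (586×23.4−7370×3.49)/0.33 = -36300 J.

-36300 J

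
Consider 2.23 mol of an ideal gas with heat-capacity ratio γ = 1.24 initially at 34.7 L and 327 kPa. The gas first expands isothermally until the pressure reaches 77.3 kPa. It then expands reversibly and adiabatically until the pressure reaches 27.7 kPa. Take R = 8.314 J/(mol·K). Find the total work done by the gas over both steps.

24900 J

T₁ = P₁V₁/(nR) = 327×34.7/(2.23×8.314) = 612 K.
Step 1 — Isothermal: T stays 612 K; PV = const ⇒ V₂ = 147 L, P₂ = 77.3 kPa.
ΔU = 0 (ideal gas, T constant).
W = nRT ln(V₂/V₁) = 2.23×8.314×612×ln(4.23) = 16400 J.
Q = ΔU + W = 16400 J.
State after step 1: P = 77.3 kPa, V = 147 L, T = 612 K.
Step 2 — Adiabatic: T₂/T₁ = (P₂/P₁)^((γ−1)/γ) ⇒ T₂ = 612×(0.358)^0.194 = 502 K; V₂ = 336 L.
ΔU = nCvΔT = 2.23×34.6×(502−612) = -8520 J.
Q = 0 for an adiabatic process, so W = −ΔU = 8520 J.
Net over both steps: W = 24900 J, Q = 16400 J, ΔU = -8520 J.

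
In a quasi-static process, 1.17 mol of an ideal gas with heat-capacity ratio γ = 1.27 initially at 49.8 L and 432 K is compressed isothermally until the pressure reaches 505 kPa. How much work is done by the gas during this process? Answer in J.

-7520 J

P₁ = nRT₁/V₁ = 1.17×8.314×432/49.8 = 84.4 kPa.
Isothermal: T stays 432 K; PV = const ⇒ V₂ = 8.32 L, P₂ = 505 kPa.
W = nRT ln(V₂/V₁) = 1.17×8.314×432×ln(0.167) = -7520 J.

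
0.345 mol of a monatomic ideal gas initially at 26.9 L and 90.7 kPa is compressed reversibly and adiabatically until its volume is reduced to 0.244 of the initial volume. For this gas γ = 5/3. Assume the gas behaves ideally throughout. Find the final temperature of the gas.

T₁ = P₁V₁/(nR) = 90.7×26.9/(0.345×8.314) = 851 K.
Adiabatic: TV^(γ−1) = const ⇒ T₂ = 851×(4.10)^0.667 = 2180 K; PV^γ = const ⇒ P₂ = 952 kPa.

2180 K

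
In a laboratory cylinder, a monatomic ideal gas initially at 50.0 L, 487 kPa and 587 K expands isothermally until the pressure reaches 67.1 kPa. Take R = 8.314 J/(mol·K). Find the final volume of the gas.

Isothermal: T stays 587 K; PV = const ⇒ V₂ = 363 L, P₂ = 67.1 kPa.

363 L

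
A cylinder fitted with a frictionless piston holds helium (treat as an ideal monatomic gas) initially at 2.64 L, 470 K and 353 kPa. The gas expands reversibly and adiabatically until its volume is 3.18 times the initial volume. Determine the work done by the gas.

n = P₁V₁/(RT₁) = 353×2.64/(8.314×470) = 0.238 mol.
Adiabatic: TV^(γ−1) = const ⇒ T₂ = 470×(0.314)^0.667 = 217 K; PV^γ = const ⇒ P₂ = 51.3 kPa.
ΔU = nCvΔT = 0.238×12.5×(217−470) = -751 J.
Q = 0 for an adiabatic process, so W = −ΔU = 751 J.

751 J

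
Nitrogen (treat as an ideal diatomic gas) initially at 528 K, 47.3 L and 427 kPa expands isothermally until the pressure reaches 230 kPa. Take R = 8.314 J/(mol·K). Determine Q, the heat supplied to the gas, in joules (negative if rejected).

12500 J

n = P₁V₁/(RT₁) = 427×47.3/(8.314×528) = 4.60 mol.
Isothermal: T stays 528 K; PV = const ⇒ V₂ = 87.8 L, P₂ = 230 kPa.
ΔU = 0 (ideal gas, T constant).
W = nRT ln(V₂/V₁) = 4.60×8.314×528×ln(1.86) = 12500 J.
Q = ΔU + W = 12500 J.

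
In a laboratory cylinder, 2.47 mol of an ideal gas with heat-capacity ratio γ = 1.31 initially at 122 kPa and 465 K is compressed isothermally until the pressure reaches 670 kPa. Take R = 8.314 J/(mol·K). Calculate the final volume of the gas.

14.3 L

V₁ = nRT₁/P₁ = 2.47×8.314×465/122 = 78.3 L.
Isothermal: T stays 465 K; PV = const ⇒ V₂ = 14.3 L, P₂ = 670 kPa.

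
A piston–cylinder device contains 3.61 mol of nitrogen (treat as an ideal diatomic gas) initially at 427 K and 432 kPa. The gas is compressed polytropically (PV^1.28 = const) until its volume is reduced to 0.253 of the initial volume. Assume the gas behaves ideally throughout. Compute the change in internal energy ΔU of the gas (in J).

V₁ = nRT₁/P₁ = 3.61×8.314×427/432 = 29.7 L.
Polytropic n=1.28: T₂ = T₁(V₁/V₂)^(n−1) = 427×(3.95)^0.28 = 627 K; P₂ = P₁(V₁/V₂)^n = 2510 kPa.
For an ideal gas ΔU = nCvΔT with Cv = (5/2)R = 20.8 J/(mol·K).
ΔU = 3.61×20.8×(627−427) = 15000 J.

15000 J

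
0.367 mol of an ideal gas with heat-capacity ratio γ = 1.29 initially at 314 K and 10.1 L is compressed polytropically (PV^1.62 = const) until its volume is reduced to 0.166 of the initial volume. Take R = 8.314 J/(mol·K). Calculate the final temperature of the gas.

P₁ = nRT₁/V₁ = 0.367×8.314×314/10.1 = 94.9 kPa.
Polytropic n=1.62: T₂ = T₁(V₁/V₂)^(n−1) = 314×(6.02)^0.62 = 956 K; P₂ = P₁(V₁/V₂)^n = 1740 kPa.

956 K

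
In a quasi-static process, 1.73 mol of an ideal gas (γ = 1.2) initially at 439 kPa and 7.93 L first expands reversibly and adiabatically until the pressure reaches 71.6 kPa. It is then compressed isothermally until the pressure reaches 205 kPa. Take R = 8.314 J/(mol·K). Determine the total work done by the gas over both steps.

1830 J

T₁ = P₁V₁/(nR) = 439×7.93/(1.73×8.314) = 242 K.
Step 1 — Adiabatic: T₂/T₁ = (P₂/P₁)^((γ−1)/γ) ⇒ T₂ = 242×(0.163)^0.167 = 179 K; V₂ = 35.9 L.
ΔU = nCvΔT = 1.73×41.6×(179−242) = -4540 J.
Q = 0 for an adiabatic process, so W = −ΔU = 4540 J.
State after step 1: P = 71.6 kPa, V = 35.9 L, T = 179 K.
Step 2 — Isothermal: T stays 179 K; PV = const ⇒ V₂ = 12.6 L, P₂ = 205 kPa.
ΔU = 0 (ideal gas, T constant).
W = nRT ln(V₂/V₁) = 1.73×8.314×179×ln(0.349) = -2710 J.
Q = ΔU + W = -2710 J.
Net over both steps: W = 1830 J, Q = -2710 J, ΔU = -4540 J.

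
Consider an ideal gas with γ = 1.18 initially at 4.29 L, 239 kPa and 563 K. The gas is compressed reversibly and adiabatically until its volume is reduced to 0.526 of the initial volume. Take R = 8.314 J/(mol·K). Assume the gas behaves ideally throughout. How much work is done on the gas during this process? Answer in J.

698 J

n = P₁V₁/(RT₁) = 239×4.29/(8.314×563) = 0.219 mol.
Adiabatic: TV^(γ−1) = const ⇒ T₂ = 563×(1.90)^0.180 = 632 K; PV^γ = const ⇒ P₂ = 510 kPa.
ΔU = nCvΔT = 0.219×46.2×(632−563) = 698 J.
Q = 0 for an adiabatic process, so W = −ΔU = -698 J.
Work done on the gas = −W_by = 698 J.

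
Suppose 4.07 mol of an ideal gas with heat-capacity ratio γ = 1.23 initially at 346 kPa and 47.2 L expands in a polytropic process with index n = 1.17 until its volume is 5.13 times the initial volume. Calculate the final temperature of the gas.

366 K

T₁ = P₁V₁/(nR) = 346×47.2/(4.07×8.314) = 483 K.
Polytropic n=1.17: T₂ = T₁(V₁/V₂)^(n−1) = 483×(0.195)^0.17 = 366 K; P₂ = P₁(V₁/V₂)^n = 51.1 kPa.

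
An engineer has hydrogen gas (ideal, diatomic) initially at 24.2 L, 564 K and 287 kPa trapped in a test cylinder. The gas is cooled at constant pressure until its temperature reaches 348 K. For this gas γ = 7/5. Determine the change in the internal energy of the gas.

n = P₁V₁/(RT₁) = 287×24.2/(8.314×564) = 1.48 mol.
Isobaric: P stays 287 kPa; V/T = const ⇒ T₂ = 348 K, V₂ = 14.9 L.
For an ideal gas ΔU = nCvΔT with Cv = (5/2)R = 20.8 J/(mol·K).
ΔU = 1.48×20.8×(348−564) = -6650 J.

-6650 J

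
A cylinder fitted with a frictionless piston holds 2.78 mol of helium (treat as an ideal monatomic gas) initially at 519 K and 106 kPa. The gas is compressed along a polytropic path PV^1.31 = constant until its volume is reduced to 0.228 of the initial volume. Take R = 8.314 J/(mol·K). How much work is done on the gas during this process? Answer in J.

V₁ = nRT₁/P₁ = 2.78×8.314×519/106 = 113 L.
Polytropic n=1.31: T₂ = T₁(V₁/V₂)^(n−1) = 519×(4.39)^0.31 = 821 K; P₂ = P₁(V₁/V₂)^n = 735 kPa.
W = (P₁V₁−P₂V₂)/(n−1) = (106×113−735×25.8)/0.31 = -22500 J.
Work done on the gas = −W_by = 22500 J.

22500 J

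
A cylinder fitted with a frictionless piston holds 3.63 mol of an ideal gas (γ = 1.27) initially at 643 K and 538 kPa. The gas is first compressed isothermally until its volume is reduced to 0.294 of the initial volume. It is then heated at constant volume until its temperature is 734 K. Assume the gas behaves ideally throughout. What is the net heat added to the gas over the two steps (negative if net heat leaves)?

-13600 J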